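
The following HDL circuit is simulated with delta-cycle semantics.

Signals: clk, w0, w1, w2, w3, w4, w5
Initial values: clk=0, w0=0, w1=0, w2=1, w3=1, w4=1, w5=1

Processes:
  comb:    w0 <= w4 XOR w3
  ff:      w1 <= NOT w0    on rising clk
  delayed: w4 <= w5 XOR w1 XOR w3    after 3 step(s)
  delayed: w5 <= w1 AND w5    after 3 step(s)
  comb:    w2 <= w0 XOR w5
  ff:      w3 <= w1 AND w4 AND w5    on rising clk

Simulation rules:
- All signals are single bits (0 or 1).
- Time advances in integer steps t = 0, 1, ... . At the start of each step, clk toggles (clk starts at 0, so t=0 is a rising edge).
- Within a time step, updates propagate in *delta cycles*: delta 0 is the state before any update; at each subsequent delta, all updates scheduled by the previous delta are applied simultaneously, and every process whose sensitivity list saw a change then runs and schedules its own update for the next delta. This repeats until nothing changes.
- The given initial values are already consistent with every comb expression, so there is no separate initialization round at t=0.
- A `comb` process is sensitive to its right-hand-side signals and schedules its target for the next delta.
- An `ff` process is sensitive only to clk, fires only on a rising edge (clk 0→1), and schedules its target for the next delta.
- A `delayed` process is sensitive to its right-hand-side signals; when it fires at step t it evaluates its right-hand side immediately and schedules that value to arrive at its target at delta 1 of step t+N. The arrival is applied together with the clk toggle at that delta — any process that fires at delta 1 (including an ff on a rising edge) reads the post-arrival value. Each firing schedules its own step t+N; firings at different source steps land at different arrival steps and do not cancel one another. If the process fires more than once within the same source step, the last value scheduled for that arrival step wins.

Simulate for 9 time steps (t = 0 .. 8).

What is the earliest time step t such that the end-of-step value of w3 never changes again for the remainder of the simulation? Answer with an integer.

t=0 Δ0: w5=1 w4=1 w0=0 w3=1 w2=1 clk=0 w1=0
  Δ1: clk:0→1
  Δ2: w3:1→0, w1:0→1
  Δ3: w0:0→1
  Δ4: w2:1→0
  (4Δ to stable)
t=1 Δ0: w5=1 w4=1 w0=1 w3=0 w2=0 clk=1 w1=1
  Δ1: clk:1→0
  (1Δ to stable)
t=2 Δ0: w5=1 w4=1 w0=1 w3=0 w2=0 clk=0 w1=1
  Δ1: clk:0→1
  Δ2: w3:0→1, w1:1→0
  Δ3: w0:1→0
  Δ4: w2:0→1
  (4Δ to stable)
t=3 Δ0: w5=1 w4=1 w0=0 w3=1 w2=1 clk=1 w1=0
  Δ1: w4:1→0, clk:1→0
  Δ2: w0:0→1
  Δ3: w2:1→0
  (3Δ to stable)
t=4 Δ0: w5=1 w4=0 w0=1 w3=1 w2=0 clk=0 w1=0
  Δ1: clk:0→1
  Δ2: w3:1→0
  Δ3: w0:1→0
  Δ4: w2:0→1
  (4Δ to stable)
t=5 Δ0: w5=1 w4=0 w0=0 w3=0 w2=1 clk=1 w1=0
  Δ1: w5:1→0, clk:1→0
  Δ2: w2:1→0
  (2Δ to stable)
t=6 Δ0: w5=0 w4=0 w0=0 w3=0 w2=0 clk=0 w1=0
  Δ1: clk:0→1
  Δ2: w1:0→1
  (2Δ to stable)
t=7 Δ0: w5=0 w4=0 w0=0 w3=0 w2=0 clk=1 w1=1
  Δ1: w4:0→1, clk:1→0
  Δ2: w0:0→1
  Δ3: w2:0→1
  (3Δ to stable)
t=8 Δ0: w5=0 w4=1 w0=1 w3=0 w2=1 clk=0 w1=1
  Δ1: w4:1→0, clk:0→1
  Δ2: w0:1→0, w1:1→0
  Δ3: w2:1→0
  (3Δ to stable)

4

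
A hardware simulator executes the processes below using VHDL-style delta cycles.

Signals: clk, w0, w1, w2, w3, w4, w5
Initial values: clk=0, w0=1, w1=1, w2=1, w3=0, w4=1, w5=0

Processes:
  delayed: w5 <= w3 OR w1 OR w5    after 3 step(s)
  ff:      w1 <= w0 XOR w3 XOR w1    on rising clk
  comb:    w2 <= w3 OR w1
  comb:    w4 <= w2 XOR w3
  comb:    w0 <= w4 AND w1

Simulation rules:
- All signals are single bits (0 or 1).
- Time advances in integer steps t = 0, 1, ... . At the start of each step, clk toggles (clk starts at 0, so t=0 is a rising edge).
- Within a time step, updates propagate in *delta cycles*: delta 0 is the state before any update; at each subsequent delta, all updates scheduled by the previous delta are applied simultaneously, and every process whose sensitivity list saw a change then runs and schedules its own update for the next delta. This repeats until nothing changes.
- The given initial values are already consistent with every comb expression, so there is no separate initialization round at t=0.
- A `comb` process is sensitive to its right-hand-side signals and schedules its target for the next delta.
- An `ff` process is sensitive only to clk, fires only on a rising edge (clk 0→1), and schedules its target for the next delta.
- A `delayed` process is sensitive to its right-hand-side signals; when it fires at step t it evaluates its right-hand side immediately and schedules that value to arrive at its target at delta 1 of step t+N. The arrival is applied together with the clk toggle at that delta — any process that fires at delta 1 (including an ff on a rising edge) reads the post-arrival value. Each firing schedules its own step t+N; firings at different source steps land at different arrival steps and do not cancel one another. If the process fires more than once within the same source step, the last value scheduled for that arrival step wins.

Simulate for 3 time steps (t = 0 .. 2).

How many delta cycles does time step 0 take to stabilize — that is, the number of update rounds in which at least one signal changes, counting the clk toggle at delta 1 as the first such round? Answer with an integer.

[bits: w2,w3,w0,w5,w4,w1,clk]
t=0: Δ0=1010110 Δ1=1010111 Δ2=1010101 Δ3=0000101 Δ4=0000001 | 4Δ
t=1: Δ0=0000001 Δ1=0000000 | 1Δ
t=2: Δ0=0000000 Δ1=0000001 | 1Δ

4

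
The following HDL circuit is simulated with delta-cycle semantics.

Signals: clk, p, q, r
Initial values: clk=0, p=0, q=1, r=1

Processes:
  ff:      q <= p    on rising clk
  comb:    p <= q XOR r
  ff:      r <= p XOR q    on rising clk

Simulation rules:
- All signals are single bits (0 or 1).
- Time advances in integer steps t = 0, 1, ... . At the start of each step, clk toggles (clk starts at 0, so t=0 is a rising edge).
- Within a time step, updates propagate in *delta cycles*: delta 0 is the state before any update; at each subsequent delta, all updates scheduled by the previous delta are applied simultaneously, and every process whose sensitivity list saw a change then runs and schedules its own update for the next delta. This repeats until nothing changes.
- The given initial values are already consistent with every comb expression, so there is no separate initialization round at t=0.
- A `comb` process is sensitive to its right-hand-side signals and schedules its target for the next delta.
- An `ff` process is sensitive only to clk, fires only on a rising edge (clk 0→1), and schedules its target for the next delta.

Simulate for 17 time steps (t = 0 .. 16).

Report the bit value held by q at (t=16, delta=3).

t=0 Δ0: clk=0 r=1 p=0 q=1
  Δ1: clk:0→1
  Δ2: q:1→0
  Δ3: p:0→1
  (3Δ to stable)
t=1 Δ0: clk=1 r=1 p=1 q=0
  Δ1: clk:1→0
  (1Δ to stable)
t=2 Δ0: clk=0 r=1 p=1 q=0
  Δ1: clk:0→1
  Δ2: q:0→1
  Δ3: p:1→0
  (3Δ to stable)
t=3 Δ0: clk=1 r=1 p=0 q=1
  Δ1: clk:1→0
  (1Δ to stable)
t=4 Δ0: clk=0 r=1 p=0 q=1
  Δ1: clk:0→1
  Δ2: q:1→0
  Δ3: p:0→1
  (3Δ to stable)
t=5 Δ0: clk=1 r=1 p=1 q=0
  Δ1: clk:1→0
  (1Δ to stable)
t=6 Δ0: clk=0 r=1 p=1 q=0
  Δ1: clk:0→1
  Δ2: q:0→1
  Δ3: p:1→0
  (3Δ to stable)
t=7 Δ0: clk=1 r=1 p=0 q=1
  Δ1: clk:1→0
  (1Δ to stable)
t=8 Δ0: clk=0 r=1 p=0 q=1
  Δ1: clk:0→1
  Δ2: q:1→0
  Δ3: p:0→1
  (3Δ to stable)
t=9 Δ0: clk=1 r=1 p=1 q=0
  Δ1: clk:1→0
  (1Δ to stable)
t=10 Δ0: clk=0 r=1 p=1 q=0
  Δ1: clk:0→1
  Δ2: q:0→1
  Δ3: p:1→0
  (3Δ to stable)
t=11 Δ0: clk=1 r=1 p=0 q=1
  Δ1: clk:1→0
  (1Δ to stable)
t=12 Δ0: clk=0 r=1 p=0 q=1
  Δ1: clk:0→1
  Δ2: q:1→0
  Δ3: p:0→1
  (3Δ to stable)
t=13 Δ0: clk=1 r=1 p=1 q=0
  Δ1: clk:1→0
  (1Δ to stable)
t=14 Δ0: clk=0 r=1 p=1 q=0
  Δ1: clk:0→1
  Δ2: q:0→1
  Δ3: p:1→0
  (3Δ to stable)
t=15 Δ0: clk=1 r=1 p=0 q=1
  Δ1: clk:1→0
  (1Δ to stable)
t=16 Δ0: clk=0 r=1 p=0 q=1
  Δ1: clk:0→1
  Δ2: q:1→0
  Δ3: p:0→1
  (3Δ to stable)

0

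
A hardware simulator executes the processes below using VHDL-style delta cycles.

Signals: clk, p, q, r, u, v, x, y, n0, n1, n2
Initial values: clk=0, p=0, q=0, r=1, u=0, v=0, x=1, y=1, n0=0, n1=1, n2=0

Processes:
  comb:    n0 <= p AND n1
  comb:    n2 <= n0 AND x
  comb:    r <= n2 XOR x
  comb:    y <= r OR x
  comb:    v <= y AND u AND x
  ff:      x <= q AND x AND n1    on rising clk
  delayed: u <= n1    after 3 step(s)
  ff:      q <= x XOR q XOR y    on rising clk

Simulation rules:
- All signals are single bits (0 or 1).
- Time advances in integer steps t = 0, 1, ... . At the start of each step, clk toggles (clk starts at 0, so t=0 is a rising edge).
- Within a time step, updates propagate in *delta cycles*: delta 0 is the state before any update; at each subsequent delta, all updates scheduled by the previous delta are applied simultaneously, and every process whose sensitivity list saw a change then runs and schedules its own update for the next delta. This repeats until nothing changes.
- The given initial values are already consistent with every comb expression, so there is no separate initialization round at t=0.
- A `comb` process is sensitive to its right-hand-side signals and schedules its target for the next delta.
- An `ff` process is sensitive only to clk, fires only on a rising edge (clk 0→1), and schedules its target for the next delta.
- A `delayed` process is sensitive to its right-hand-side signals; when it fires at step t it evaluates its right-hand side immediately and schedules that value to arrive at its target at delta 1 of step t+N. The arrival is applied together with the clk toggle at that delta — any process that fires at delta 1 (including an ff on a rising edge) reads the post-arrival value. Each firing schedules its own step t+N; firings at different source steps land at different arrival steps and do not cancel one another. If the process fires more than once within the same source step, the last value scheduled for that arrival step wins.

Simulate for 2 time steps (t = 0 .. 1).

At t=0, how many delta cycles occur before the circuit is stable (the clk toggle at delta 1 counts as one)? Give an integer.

t=0 Δ0: u=0 n2=0 n0=0 x=1 n1=1 clk=0 q=0 p=0 r=1 y=1 v=0
  Δ1: clk:0→1
  Δ2: x:1→0
  Δ3: r:1→0
  Δ4: y:1→0
  (4Δ to stable)
t=1 Δ0: u=0 n2=0 n0=0 x=0 n1=1 clk=1 q=0 p=0 r=0 y=0 v=0
  Δ1: clk:1→0
  (1Δ to stable)

4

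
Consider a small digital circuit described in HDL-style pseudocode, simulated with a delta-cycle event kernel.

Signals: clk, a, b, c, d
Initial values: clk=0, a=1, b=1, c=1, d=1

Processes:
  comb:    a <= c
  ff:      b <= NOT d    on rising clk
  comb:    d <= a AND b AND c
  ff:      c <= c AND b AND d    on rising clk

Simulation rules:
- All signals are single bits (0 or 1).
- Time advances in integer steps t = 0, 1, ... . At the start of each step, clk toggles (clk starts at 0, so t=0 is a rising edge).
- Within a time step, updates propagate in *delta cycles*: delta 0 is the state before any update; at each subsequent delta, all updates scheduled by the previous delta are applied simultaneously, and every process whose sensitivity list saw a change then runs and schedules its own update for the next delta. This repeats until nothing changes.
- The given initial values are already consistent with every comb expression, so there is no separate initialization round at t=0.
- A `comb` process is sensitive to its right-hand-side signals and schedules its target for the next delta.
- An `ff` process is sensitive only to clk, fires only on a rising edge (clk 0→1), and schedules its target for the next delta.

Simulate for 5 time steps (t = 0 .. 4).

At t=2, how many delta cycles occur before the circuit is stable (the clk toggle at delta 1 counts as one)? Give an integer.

t0.Δ0 b=1 c=1 a=1 d=1 clk=0
t0.Δ1 b=1 c=1 a=1 d=1 clk=1
t0.Δ2 b=0 c=1 a=1 d=1 clk=1
t0.Δ3 b=0 c=1 a=1 d=0 clk=1
t1.Δ0 b=0 c=1 a=1 d=0 clk=1
t1.Δ1 b=0 c=1 a=1 d=0 clk=0
t2.Δ0 b=0 c=1 a=1 d=0 clk=0
t2.Δ1 b=0 c=1 a=1 d=0 clk=1
t2.Δ2 b=1 c=0 a=1 d=0 clk=1
t2.Δ3 b=1 c=0 a=0 d=0 clk=1
t3.Δ0 b=1 c=0 a=0 d=0 clk=1
t3.Δ1 b=1 c=0 a=0 d=0 clk=0
t4.Δ0 b=1 c=0 a=0 d=0 clk=0
t4.Δ1 b=1 c=0 a=0 d=0 clk=1

3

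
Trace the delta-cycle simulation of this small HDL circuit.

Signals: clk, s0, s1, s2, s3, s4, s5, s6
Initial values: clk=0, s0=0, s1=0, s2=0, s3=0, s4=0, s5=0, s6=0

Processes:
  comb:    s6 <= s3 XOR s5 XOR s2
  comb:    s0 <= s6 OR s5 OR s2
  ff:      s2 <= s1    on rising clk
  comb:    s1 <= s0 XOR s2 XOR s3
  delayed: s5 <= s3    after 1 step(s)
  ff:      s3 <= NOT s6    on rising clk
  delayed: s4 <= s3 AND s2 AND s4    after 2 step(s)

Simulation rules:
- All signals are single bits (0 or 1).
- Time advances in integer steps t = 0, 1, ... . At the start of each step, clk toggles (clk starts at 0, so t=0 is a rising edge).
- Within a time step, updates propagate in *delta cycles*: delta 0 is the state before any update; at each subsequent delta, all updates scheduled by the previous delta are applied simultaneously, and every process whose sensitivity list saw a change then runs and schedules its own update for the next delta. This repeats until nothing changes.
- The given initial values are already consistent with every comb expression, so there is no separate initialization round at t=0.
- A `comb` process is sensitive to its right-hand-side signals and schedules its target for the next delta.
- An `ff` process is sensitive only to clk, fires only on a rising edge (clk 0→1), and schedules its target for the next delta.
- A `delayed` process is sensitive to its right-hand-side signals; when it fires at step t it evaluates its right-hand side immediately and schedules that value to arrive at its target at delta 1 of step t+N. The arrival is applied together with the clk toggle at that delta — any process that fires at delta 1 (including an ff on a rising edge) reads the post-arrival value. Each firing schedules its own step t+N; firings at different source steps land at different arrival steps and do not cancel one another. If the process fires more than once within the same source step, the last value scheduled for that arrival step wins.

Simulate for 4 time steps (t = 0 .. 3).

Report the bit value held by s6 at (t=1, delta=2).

t0.Δ0 s2=0 s0=0 clk=0 s6=0 s1=0 s3=0 s4=0 s5=0
t0.Δ1 s2=0 s0=0 clk=1 s6=0 s1=0 s3=0 s4=0 s5=0
t0.Δ2 s2=0 s0=0 clk=1 s6=0 s1=0 s3=1 s4=0 s5=0
t0.Δ3 s2=0 s0=0 clk=1 s6=1 s1=1 s3=1 s4=0 s5=0
t0.Δ4 s2=0 s0=1 clk=1 s6=1 s1=1 s3=1 s4=0 s5=0
t0.Δ5 s2=0 s0=1 clk=1 s6=1 s1=0 s3=1 s4=0 s5=0
t1.Δ0 s2=0 s0=1 clk=1 s6=1 s1=0 s3=1 s4=0 s5=0
t1.Δ1 s2=0 s0=1 clk=0 s6=1 s1=0 s3=1 s4=0 s5=1
t1.Δ2 s2=0 s0=1 clk=0 s6=0 s1=0 s3=1 s4=0 s5=1
t2.Δ0 s2=0 s0=1 clk=0 s6=0 s1=0 s3=1 s4=0 s5=1
t2.Δ1 s2=0 s0=1 clk=1 s6=0 s1=0 s3=1 s4=0 s5=1
t3.Δ0 s2=0 s0=1 clk=1 s6=0 s1=0 s3=1 s4=0 s5=1
t3.Δ1 s2=0 s0=1 clk=0 s6=0 s1=0 s3=1 s4=0 s5=1

0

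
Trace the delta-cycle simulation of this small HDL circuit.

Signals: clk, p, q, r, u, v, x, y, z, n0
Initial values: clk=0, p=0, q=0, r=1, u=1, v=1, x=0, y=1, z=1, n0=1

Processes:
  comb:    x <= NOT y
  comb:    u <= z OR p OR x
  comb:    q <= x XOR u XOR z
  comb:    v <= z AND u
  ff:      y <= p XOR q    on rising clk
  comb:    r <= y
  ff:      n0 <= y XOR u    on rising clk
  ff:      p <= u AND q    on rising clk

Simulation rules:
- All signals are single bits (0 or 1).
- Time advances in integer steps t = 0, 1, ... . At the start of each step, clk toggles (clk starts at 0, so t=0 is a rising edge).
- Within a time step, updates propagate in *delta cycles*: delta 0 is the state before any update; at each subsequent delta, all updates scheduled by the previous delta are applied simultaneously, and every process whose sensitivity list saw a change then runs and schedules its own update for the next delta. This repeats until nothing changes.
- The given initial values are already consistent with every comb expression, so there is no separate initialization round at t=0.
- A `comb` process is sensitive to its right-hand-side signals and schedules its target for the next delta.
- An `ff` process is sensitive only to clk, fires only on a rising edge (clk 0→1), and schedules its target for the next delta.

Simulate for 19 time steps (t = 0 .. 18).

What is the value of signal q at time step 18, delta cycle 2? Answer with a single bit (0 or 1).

t0.Δ0 q=0 p=0 clk=0 z=1 x=0 v=1 u=1 y=1 r=1 n0=1
t0.Δ1 q=0 p=0 clk=1 z=1 x=0 v=1 u=1 y=1 r=1 n0=1
t0.Δ2 q=0 p=0 clk=1 z=1 x=0 v=1 u=1 y=0 r=1 n0=0
t0.Δ3 q=0 p=0 clk=1 z=1 x=1 v=1 u=1 y=0 r=0 n0=0
t0.Δ4 q=1 p=0 clk=1 z=1 x=1 v=1 u=1 y=0 r=0 n0=0
t1.Δ0 q=1 p=0 clk=1 z=1 x=1 v=1 u=1 y=0 r=0 n0=0
t1.Δ1 q=1 p=0 clk=0 z=1 x=1 v=1 u=1 y=0 r=0 n0=0
t2.Δ0 q=1 p=0 clk=0 z=1 x=1 v=1 u=1 y=0 r=0 n0=0
t2.Δ1 q=1 p=0 clk=1 z=1 x=1 v=1 u=1 y=0 r=0 n0=0
t2.Δ2 q=1 p=1 clk=1 z=1 x=1 v=1 u=1 y=1 r=0 n0=1
t2.Δ3 q=1 p=1 clk=1 z=1 x=0 v=1 u=1 y=1 r=1 n0=1
t2.Δ4 q=0 p=1 clk=1 z=1 x=0 v=1 u=1 y=1 r=1 n0=1
t3.Δ0 q=0 p=1 clk=1 z=1 x=0 v=1 u=1 y=1 r=1 n0=1
t3.Δ1 q=0 p=1 clk=0 z=1 x=0 v=1 u=1 y=1 r=1 n0=1
t4.Δ0 q=0 p=1 clk=0 z=1 x=0 v=1 u=1 y=1 r=1 n0=1
t4.Δ1 q=0 p=1 clk=1 z=1 x=0 v=1 u=1 y=1 r=1 n0=1
t4.Δ2 q=0 p=0 clk=1 z=1 x=0 v=1 u=1 y=1 r=1 n0=0
t5.Δ0 q=0 p=0 clk=1 z=1 x=0 v=1 u=1 y=1 r=1 n0=0
t5.Δ1 q=0 p=0 clk=0 z=1 x=0 v=1 u=1 y=1 r=1 n0=0
t6.Δ0 q=0 p=0 clk=0 z=1 x=0 v=1 u=1 y=1 r=1 n0=0
t6.Δ1 q=0 p=0 clk=1 z=1 x=0 v=1 u=1 y=1 r=1 n0=0
t6.Δ2 q=0 p=0 clk=1 z=1 x=0 v=1 u=1 y=0 r=1 n0=0
t6.Δ3 q=0 p=0 clk=1 z=1 x=1 v=1 u=1 y=0 r=0 n0=0
t6.Δ4 q=1 p=0 clk=1 z=1 x=1 v=1 u=1 y=0 r=0 n0=0
t7.Δ0 q=1 p=0 clk=1 z=1 x=1 v=1 u=1 y=0 r=0 n0=0
t7.Δ1 q=1 p=0 clk=0 z=1 x=1 v=1 u=1 y=0 r=0 n0=0
t8.Δ0 q=1 p=0 clk=0 z=1 x=1 v=1 u=1 y=0 r=0 n0=0
t8.Δ1 q=1 p=0 clk=1 z=1 x=1 v=1 u=1 y=0 r=0 n0=0
t8.Δ2 q=1 p=1 clk=1 z=1 x=1 v=1 u=1 y=1 r=0 n0=1
t8.Δ3 q=1 p=1 clk=1 z=1 x=0 v=1 u=1 y=1 r=1 n0=1
t8.Δ4 q=0 p=1 clk=1 z=1 x=0 v=1 u=1 y=1 r=1 n0=1
t9.Δ0 q=0 p=1 clk=1 z=1 x=0 v=1 u=1 y=1 r=1 n0=1
t9.Δ1 q=0 p=1 clk=0 z=1 x=0 v=1 u=1 y=1 r=1 n0=1
t10.Δ0 q=0 p=1 clk=0 z=1 x=0 v=1 u=1 y=1 r=1 n0=1
t10.Δ1 q=0 p=1 clk=1 z=1 x=0 v=1 u=1 y=1 r=1 n0=1
t10.Δ2 q=0 p=0 clk=1 z=1 x=0 v=1 u=1 y=1 r=1 n0=0
t11.Δ0 q=0 p=0 clk=1 z=1 x=0 v=1 u=1 y=1 r=1 n0=0
t11.Δ1 q=0 p=0 clk=0 z=1 x=0 v=1 u=1 y=1 r=1 n0=0
t12.Δ0 q=0 p=0 clk=0 z=1 x=0 v=1 u=1 y=1 r=1 n0=0
t12.Δ1 q=0 p=0 clk=1 z=1 x=0 v=1 u=1 y=1 r=1 n0=0
t12.Δ2 q=0 p=0 clk=1 z=1 x=0 v=1 u=1 y=0 r=1 n0=0
t12.Δ3 q=0 p=0 clk=1 z=1 x=1 v=1 u=1 y=0 r=0 n0=0
t12.Δ4 q=1 p=0 clk=1 z=1 x=1 v=1 u=1 y=0 r=0 n0=0
t13.Δ0 q=1 p=0 clk=1 z=1 x=1 v=1 u=1 y=0 r=0 n0=0
t13.Δ1 q=1 p=0 clk=0 z=1 x=1 v=1 u=1 y=0 r=0 n0=0
t14.Δ0 q=1 p=0 clk=0 z=1 x=1 v=1 u=1 y=0 r=0 n0=0
t14.Δ1 q=1 p=0 clk=1 z=1 x=1 v=1 u=1 y=0 r=0 n0=0
t14.Δ2 q=1 p=1 clk=1 z=1 x=1 v=1 u=1 y=1 r=0 n0=1
t14.Δ3 q=1 p=1 clk=1 z=1 x=0 v=1 u=1 y=1 r=1 n0=1
t14.Δ4 q=0 p=1 clk=1 z=1 x=0 v=1 u=1 y=1 r=1 n0=1
t15.Δ0 q=0 p=1 clk=1 z=1 x=0 v=1 u=1 y=1 r=1 n0=1
t15.Δ1 q=0 p=1 clk=0 z=1 x=0 v=1 u=1 y=1 r=1 n0=1
t16.Δ0 q=0 p=1 clk=0 z=1 x=0 v=1 u=1 y=1 r=1 n0=1
t16.Δ1 q=0 p=1 clk=1 z=1 x=0 v=1 u=1 y=1 r=1 n0=1
t16.Δ2 q=0 p=0 clk=1 z=1 x=0 v=1 u=1 y=1 r=1 n0=0
t17.Δ0 q=0 p=0 clk=1 z=1 x=0 v=1 u=1 y=1 r=1 n0=0
t17.Δ1 q=0 p=0 clk=0 z=1 x=0 v=1 u=1 y=1 r=1 n0=0
t18.Δ0 q=0 p=0 clk=0 z=1 x=0 v=1 u=1 y=1 r=1 n0=0
t18.Δ1 q=0 p=0 clk=1 z=1 x=0 v=1 u=1 y=1 r=1 n0=0
t18.Δ2 q=0 p=0 clk=1 z=1 x=0 v=1 u=1 y=0 r=1 n0=0
t18.Δ3 q=0 p=0 clk=1 z=1 x=1 v=1 u=1 y=0 r=0 n0=0
t18.Δ4 q=1 p=0 clk=1 z=1 x=1 v=1 u=1 y=0 r=0 n0=0

0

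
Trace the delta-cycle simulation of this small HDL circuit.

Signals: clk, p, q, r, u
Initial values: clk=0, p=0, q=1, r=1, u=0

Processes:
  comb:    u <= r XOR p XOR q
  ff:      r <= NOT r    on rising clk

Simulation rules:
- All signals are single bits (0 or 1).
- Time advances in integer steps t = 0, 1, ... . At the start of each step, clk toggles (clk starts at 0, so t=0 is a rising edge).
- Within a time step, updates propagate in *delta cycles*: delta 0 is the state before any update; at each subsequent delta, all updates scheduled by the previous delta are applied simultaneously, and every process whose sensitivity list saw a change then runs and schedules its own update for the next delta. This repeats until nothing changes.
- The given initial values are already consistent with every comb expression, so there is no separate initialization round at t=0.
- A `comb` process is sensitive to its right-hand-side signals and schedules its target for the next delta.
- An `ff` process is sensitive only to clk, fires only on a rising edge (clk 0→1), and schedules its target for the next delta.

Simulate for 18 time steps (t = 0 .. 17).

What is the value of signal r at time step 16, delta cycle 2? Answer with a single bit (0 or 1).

t0.Δ0 r=1 clk=0 p=0 u=0 q=1
t0.Δ1 r=1 clk=1 p=0 u=0 q=1
t0.Δ2 r=0 clk=1 p=0 u=0 q=1
t0.Δ3 r=0 clk=1 p=0 u=1 q=1
t1.Δ0 r=0 clk=1 p=0 u=1 q=1
t1.Δ1 r=0 clk=0 p=0 u=1 q=1
t2.Δ0 r=0 clk=0 p=0 u=1 q=1
t2.Δ1 r=0 clk=1 p=0 u=1 q=1
t2.Δ2 r=1 clk=1 p=0 u=1 q=1
t2.Δ3 r=1 clk=1 p=0 u=0 q=1
t3.Δ0 r=1 clk=1 p=0 u=0 q=1
t3.Δ1 r=1 clk=0 p=0 u=0 q=1
t4.Δ0 r=1 clk=0 p=0 u=0 q=1
t4.Δ1 r=1 clk=1 p=0 u=0 q=1
t4.Δ2 r=0 clk=1 p=0 u=0 q=1
t4.Δ3 r=0 clk=1 p=0 u=1 q=1
t5.Δ0 r=0 clk=1 p=0 u=1 q=1
t5.Δ1 r=0 clk=0 p=0 u=1 q=1
t6.Δ0 r=0 clk=0 p=0 u=1 q=1
t6.Δ1 r=0 clk=1 p=0 u=1 q=1
t6.Δ2 r=1 clk=1 p=0 u=1 q=1
t6.Δ3 r=1 clk=1 p=0 u=0 q=1
t7.Δ0 r=1 clk=1 p=0 u=0 q=1
t7.Δ1 r=1 clk=0 p=0 u=0 q=1
t8.Δ0 r=1 clk=0 p=0 u=0 q=1
t8.Δ1 r=1 clk=1 p=0 u=0 q=1
t8.Δ2 r=0 clk=1 p=0 u=0 q=1
t8.Δ3 r=0 clk=1 p=0 u=1 q=1
t9.Δ0 r=0 clk=1 p=0 u=1 q=1
t9.Δ1 r=0 clk=0 p=0 u=1 q=1
t10.Δ0 r=0 clk=0 p=0 u=1 q=1
t10.Δ1 r=0 clk=1 p=0 u=1 q=1
t10.Δ2 r=1 clk=1 p=0 u=1 q=1
t10.Δ3 r=1 clk=1 p=0 u=0 q=1
t11.Δ0 r=1 clk=1 p=0 u=0 q=1
t11.Δ1 r=1 clk=0 p=0 u=0 q=1
t12.Δ0 r=1 clk=0 p=0 u=0 q=1
t12.Δ1 r=1 clk=1 p=0 u=0 q=1
t12.Δ2 r=0 clk=1 p=0 u=0 q=1
t12.Δ3 r=0 clk=1 p=0 u=1 q=1
t13.Δ0 r=0 clk=1 p=0 u=1 q=1
t13.Δ1 r=0 clk=0 p=0 u=1 q=1
t14.Δ0 r=0 clk=0 p=0 u=1 q=1
t14.Δ1 r=0 clk=1 p=0 u=1 q=1
t14.Δ2 r=1 clk=1 p=0 u=1 q=1
t14.Δ3 r=1 clk=1 p=0 u=0 q=1
t15.Δ0 r=1 clk=1 p=0 u=0 q=1
t15.Δ1 r=1 clk=0 p=0 u=0 q=1
t16.Δ0 r=1 clk=0 p=0 u=0 q=1
t16.Δ1 r=1 clk=1 p=0 u=0 q=1
t16.Δ2 r=0 clk=1 p=0 u=0 q=1
t16.Δ3 r=0 clk=1 p=0 u=1 q=1
t17.Δ0 r=0 clk=1 p=0 u=1 q=1
t17.Δ1 r=0 clk=0 p=0 u=1 q=1

0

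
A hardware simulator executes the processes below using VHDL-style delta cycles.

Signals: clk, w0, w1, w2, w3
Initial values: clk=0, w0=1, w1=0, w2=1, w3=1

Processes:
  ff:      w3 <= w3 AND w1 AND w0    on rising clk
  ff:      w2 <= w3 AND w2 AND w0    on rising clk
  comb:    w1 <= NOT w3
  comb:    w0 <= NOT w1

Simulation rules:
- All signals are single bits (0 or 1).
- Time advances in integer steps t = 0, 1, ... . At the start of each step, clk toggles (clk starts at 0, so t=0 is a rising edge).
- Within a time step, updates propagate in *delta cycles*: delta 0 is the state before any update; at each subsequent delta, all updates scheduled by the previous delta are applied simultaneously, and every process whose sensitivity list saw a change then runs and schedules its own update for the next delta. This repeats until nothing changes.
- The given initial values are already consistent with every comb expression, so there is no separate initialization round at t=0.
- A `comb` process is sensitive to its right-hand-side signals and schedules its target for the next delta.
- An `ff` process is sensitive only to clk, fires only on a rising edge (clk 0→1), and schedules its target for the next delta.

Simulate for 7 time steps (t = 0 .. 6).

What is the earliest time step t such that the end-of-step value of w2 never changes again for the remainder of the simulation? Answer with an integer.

2

t0.Δ0 w0=1 w2=1 clk=0 w1=0 w3=1
t0.Δ1 w0=1 w2=1 clk=1 w1=0 w3=1
t0.Δ2 w0=1 w2=1 clk=1 w1=0 w3=0
t0.Δ3 w0=1 w2=1 clk=1 w1=1 w3=0
t0.Δ4 w0=0 w2=1 clk=1 w1=1 w3=0
t1.Δ0 w0=0 w2=1 clk=1 w1=1 w3=0
t1.Δ1 w0=0 w2=1 clk=0 w1=1 w3=0
t2.Δ0 w0=0 w2=1 clk=0 w1=1 w3=0
t2.Δ1 w0=0 w2=1 clk=1 w1=1 w3=0
t2.Δ2 w0=0 w2=0 clk=1 w1=1 w3=0
t3.Δ0 w0=0 w2=0 clk=1 w1=1 w3=0
t3.Δ1 w0=0 w2=0 clk=0 w1=1 w3=0
t4.Δ0 w0=0 w2=0 clk=0 w1=1 w3=0
t4.Δ1 w0=0 w2=0 clk=1 w1=1 w3=0
t5.Δ0 w0=0 w2=0 clk=1 w1=1 w3=0
t5.Δ1 w0=0 w2=0 clk=0 w1=1 w3=0
t6.Δ0 w0=0 w2=0 clk=0 w1=1 w3=0
t6.Δ1 w0=0 w2=0 clk=1 w1=1 w3=0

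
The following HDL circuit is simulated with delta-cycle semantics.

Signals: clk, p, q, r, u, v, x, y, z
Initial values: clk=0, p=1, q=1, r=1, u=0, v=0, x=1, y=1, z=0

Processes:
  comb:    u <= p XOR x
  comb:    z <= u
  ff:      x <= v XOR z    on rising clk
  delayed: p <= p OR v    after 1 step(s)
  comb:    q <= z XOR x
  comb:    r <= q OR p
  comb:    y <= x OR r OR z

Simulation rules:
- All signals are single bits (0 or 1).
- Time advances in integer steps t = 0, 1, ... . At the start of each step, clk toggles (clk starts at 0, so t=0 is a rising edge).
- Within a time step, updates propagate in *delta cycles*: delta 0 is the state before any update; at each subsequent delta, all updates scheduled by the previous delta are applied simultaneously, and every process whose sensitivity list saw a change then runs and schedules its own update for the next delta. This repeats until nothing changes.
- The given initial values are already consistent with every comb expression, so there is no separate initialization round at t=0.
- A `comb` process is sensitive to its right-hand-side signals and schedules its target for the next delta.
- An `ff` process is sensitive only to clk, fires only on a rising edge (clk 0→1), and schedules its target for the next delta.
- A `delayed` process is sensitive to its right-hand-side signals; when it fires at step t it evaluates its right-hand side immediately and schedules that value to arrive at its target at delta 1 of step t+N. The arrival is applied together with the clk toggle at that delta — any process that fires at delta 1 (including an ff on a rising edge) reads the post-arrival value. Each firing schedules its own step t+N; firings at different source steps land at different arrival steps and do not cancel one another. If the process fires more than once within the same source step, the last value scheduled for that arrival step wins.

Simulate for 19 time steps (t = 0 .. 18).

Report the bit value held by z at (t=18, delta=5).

[bits: z,u,clk,q,r,v,x,y,p]
t=0: Δ0=000110111 Δ1=001110111 Δ2=001110011 Δ3=011010011 Δ4=111010011 Δ5=111110011 | 5Δ
t=1: Δ0=111110011 Δ1=110110011 | 1Δ
t=2: Δ0=110110011 Δ1=111110011 Δ2=111110111 Δ3=101010111 Δ4=001010111 Δ5=001110111 | 5Δ
t=3: Δ0=001110111 Δ1=000110111 | 1Δ
t=4: Δ0=000110111 Δ1=001110111 Δ2=001110011 Δ3=011010011 Δ4=111010011 Δ5=111110011 | 5Δ
t=5: Δ0=111110011 Δ1=110110011 | 1Δ
t=6: Δ0=110110011 Δ1=111110011 Δ2=111110111 Δ3=101010111 Δ4=001010111 Δ5=001110111 | 5Δ
t=7: Δ0=001110111 Δ1=000110111 | 1Δ
t=8: Δ0=000110111 Δ1=001110111 Δ2=001110011 Δ3=011010011 Δ4=111010011 Δ5=111110011 | 5Δ
t=9: Δ0=111110011 Δ1=110110011 | 1Δ
t=10: Δ0=110110011 Δ1=111110011 Δ2=111110111 Δ3=101010111 Δ4=001010111 Δ5=001110111 | 5Δ
t=11: Δ0=001110111 Δ1=000110111 | 1Δ
t=12: Δ0=000110111 Δ1=001110111 Δ2=001110011 Δ3=011010011 Δ4=111010011 Δ5=111110011 | 5Δ
t=13: Δ0=111110011 Δ1=110110011 | 1Δ
t=14: Δ0=110110011 Δ1=111110011 Δ2=111110111 Δ3=101010111 Δ4=001010111 Δ5=001110111 | 5Δ
t=15: Δ0=001110111 Δ1=000110111 | 1Δ
t=16: Δ0=000110111 Δ1=001110111 Δ2=001110011 Δ3=011010011 Δ4=111010011 Δ5=111110011 | 5Δ
t=17: Δ0=111110011 Δ1=110110011 | 1Δ
t=18: Δ0=110110011 Δ1=111110011 Δ2=111110111 Δ3=101010111 Δ4=001010111 Δ5=001110111 | 5Δ

0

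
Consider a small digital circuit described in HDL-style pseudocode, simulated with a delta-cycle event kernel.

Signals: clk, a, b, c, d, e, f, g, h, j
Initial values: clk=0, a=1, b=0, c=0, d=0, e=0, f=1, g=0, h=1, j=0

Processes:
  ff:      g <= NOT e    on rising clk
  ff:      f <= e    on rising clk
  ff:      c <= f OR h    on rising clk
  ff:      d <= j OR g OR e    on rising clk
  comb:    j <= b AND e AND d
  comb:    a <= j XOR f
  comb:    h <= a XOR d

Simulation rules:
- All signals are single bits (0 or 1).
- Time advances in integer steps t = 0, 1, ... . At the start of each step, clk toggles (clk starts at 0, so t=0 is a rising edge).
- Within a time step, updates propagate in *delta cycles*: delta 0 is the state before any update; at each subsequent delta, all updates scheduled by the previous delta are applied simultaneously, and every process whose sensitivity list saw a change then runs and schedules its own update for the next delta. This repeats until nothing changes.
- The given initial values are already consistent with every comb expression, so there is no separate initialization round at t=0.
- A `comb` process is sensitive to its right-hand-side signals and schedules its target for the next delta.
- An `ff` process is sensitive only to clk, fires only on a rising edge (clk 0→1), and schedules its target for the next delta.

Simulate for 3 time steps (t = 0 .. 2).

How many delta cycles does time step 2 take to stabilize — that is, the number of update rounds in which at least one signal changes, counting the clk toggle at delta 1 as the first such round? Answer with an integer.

3

[bits: f,d,b,a,clk,j,h,c,e,g]
t=0: Δ0=1001001000 Δ1=1001101000 Δ2=0001101101 Δ3=0000101101 Δ4=0000100101 | 4Δ
t=1: Δ0=0000100101 Δ1=0000000101 | 1Δ
t=2: Δ0=0000000101 Δ1=0000100101 Δ2=0100100001 Δ3=0100101001 | 3Δ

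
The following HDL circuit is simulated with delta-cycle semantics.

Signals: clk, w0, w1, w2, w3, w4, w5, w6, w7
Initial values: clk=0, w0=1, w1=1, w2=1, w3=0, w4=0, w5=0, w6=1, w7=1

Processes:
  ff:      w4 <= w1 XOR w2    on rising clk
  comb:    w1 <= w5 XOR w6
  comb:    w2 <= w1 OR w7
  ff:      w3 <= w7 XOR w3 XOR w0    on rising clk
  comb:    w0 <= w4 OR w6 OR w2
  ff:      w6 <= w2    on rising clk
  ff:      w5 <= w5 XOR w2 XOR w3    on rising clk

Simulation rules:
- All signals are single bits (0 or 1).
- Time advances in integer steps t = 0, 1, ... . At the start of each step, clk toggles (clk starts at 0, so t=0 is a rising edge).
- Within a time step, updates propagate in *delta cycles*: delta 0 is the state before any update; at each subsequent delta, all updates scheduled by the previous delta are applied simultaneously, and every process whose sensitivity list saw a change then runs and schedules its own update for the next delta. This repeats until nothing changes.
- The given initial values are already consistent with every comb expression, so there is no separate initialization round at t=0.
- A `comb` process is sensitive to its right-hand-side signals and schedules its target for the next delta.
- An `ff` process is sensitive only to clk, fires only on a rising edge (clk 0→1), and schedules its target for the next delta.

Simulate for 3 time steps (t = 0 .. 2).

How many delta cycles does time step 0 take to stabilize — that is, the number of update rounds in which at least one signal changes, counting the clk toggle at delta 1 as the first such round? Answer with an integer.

3

t0.Δ0 w4=0 w0=1 w3=0 w1=1 w5=0 w6=1 clk=0 w7=1 w2=1
t0.Δ1 w4=0 w0=1 w3=0 w1=1 w5=0 w6=1 clk=1 w7=1 w2=1
t0.Δ2 w4=0 w0=1 w3=0 w1=1 w5=1 w6=1 clk=1 w7=1 w2=1
t0.Δ3 w4=0 w0=1 w3=0 w1=0 w5=1 w6=1 clk=1 w7=1 w2=1
t1.Δ0 w4=0 w0=1 w3=0 w1=0 w5=1 w6=1 clk=1 w7=1 w2=1
t1.Δ1 w4=0 w0=1 w3=0 w1=0 w5=1 w6=1 clk=0 w7=1 w2=1
t2.Δ0 w4=0 w0=1 w3=0 w1=0 w5=1 w6=1 clk=0 w7=1 w2=1
t2.Δ1 w4=0 w0=1 w3=0 w1=0 w5=1 w6=1 clk=1 w7=1 w2=1
t2.Δ2 w4=1 w0=1 w3=0 w1=0 w5=0 w6=1 clk=1 w7=1 w2=1
t2.Δ3 w4=1 w0=1 w3=0 w1=1 w5=0 w6=1 clk=1 w7=1 w2=1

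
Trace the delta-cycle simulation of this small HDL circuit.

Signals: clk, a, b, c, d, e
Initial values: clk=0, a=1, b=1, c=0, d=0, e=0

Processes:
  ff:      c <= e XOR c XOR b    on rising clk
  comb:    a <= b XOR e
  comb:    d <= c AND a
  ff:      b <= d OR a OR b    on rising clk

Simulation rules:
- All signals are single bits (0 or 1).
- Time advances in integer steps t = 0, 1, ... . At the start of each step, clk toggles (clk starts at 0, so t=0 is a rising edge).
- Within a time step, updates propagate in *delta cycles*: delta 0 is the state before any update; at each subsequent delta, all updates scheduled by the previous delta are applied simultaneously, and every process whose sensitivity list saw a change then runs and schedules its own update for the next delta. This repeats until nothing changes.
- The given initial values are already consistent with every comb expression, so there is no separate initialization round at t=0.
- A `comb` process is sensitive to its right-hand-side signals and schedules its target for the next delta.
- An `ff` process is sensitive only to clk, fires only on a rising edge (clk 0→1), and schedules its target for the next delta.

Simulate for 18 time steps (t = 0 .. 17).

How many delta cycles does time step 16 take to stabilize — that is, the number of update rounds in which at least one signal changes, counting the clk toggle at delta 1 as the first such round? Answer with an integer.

t=0 Δ0: b=1 e=0 d=0 c=0 a=1 clk=0
  Δ1: clk:0→1
  Δ2: c:0→1
  Δ3: d:0→1
  (3Δ to stable)
t=1 Δ0: b=1 e=0 d=1 c=1 a=1 clk=1
  Δ1: clk:1→0
  (1Δ to stable)
t=2 Δ0: b=1 e=0 d=1 c=1 a=1 clk=0
  Δ1: clk:0→1
  Δ2: c:1→0
  Δ3: d:1→0
  (3Δ to stable)
t=3 Δ0: b=1 e=0 d=0 c=0 a=1 clk=1
  Δ1: clk:1→0
  (1Δ to stable)
t=4 Δ0: b=1 e=0 d=0 c=0 a=1 clk=0
  Δ1: clk:0→1
  Δ2: c:0→1
  Δ3: d:0→1
  (3Δ to stable)
t=5 Δ0: b=1 e=0 d=1 c=1 a=1 clk=1
  Δ1: clk:1→0
  (1Δ to stable)
t=6 Δ0: b=1 e=0 d=1 c=1 a=1 clk=0
  Δ1: clk:0→1
  Δ2: c:1→0
  Δ3: d:1→0
  (3Δ to stable)
t=7 Δ0: b=1 e=0 d=0 c=0 a=1 clk=1
  Δ1: clk:1→0
  (1Δ to stable)
t=8 Δ0: b=1 e=0 d=0 c=0 a=1 clk=0
  Δ1: clk:0→1
  Δ2: c:0→1
  Δ3: d:0→1
  (3Δ to stable)
t=9 Δ0: b=1 e=0 d=1 c=1 a=1 clk=1
  Δ1: clk:1→0
  (1Δ to stable)
t=10 Δ0: b=1 e=0 d=1 c=1 a=1 clk=0
  Δ1: clk:0→1
  Δ2: c:1→0
  Δ3: d:1→0
  (3Δ to stable)
t=11 Δ0: b=1 e=0 d=0 c=0 a=1 clk=1
  Δ1: clk:1→0
  (1Δ to stable)
t=12 Δ0: b=1 e=0 d=0 c=0 a=1 clk=0
  Δ1: clk:0→1
  Δ2: c:0→1
  Δ3: d:0→1
  (3Δ to stable)
t=13 Δ0: b=1 e=0 d=1 c=1 a=1 clk=1
  Δ1: clk:1→0
  (1Δ to stable)
t=14 Δ0: b=1 e=0 d=1 c=1 a=1 clk=0
  Δ1: clk:0→1
  Δ2: c:1→0
  Δ3: d:1→0
  (3Δ to stable)
t=15 Δ0: b=1 e=0 d=0 c=0 a=1 clk=1
  Δ1: clk:1→0
  (1Δ to stable)
t=16 Δ0: b=1 e=0 d=0 c=0 a=1 clk=0
  Δ1: clk:0→1
  Δ2: c:0→1
  Δ3: d:0→1
  (3Δ to stable)
t=17 Δ0: b=1 e=0 d=1 c=1 a=1 clk=1
  Δ1: clk:1→0
  (1Δ to stable)

3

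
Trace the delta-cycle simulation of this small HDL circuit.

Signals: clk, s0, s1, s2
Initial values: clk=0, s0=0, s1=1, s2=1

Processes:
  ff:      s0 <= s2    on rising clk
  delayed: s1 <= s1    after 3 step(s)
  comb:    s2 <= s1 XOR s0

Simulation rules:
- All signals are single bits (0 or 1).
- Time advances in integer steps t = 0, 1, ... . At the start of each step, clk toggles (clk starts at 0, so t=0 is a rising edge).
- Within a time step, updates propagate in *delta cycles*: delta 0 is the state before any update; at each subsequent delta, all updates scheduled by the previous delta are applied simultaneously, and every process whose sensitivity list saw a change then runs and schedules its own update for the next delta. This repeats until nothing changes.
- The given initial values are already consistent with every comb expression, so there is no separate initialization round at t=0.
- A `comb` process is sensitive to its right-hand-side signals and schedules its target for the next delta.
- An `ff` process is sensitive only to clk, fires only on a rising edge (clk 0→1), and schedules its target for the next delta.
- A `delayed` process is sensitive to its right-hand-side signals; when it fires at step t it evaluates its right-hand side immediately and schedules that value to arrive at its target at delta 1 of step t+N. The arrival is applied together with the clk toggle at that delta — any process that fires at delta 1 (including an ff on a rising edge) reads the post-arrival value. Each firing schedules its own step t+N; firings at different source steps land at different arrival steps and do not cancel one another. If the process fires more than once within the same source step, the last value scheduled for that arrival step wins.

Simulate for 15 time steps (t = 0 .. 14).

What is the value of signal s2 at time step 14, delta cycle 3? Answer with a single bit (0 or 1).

t=0 Δ0: clk=0 s0=0 s2=1 s1=1
  Δ1: clk:0→1
  Δ2: s0:0→1
  Δ3: s2:1→0
  (3Δ to stable)
t=1 Δ0: clk=1 s0=1 s2=0 s1=1
  Δ1: clk:1→0
  (1Δ to stable)
t=2 Δ0: clk=0 s0=1 s2=0 s1=1
  Δ1: clk:0→1
  Δ2: s0:1→0
  Δ3: s2:0→1
  (3Δ to stable)
t=3 Δ0: clk=1 s0=0 s2=1 s1=1
  Δ1: clk:1→0
  (1Δ to stable)
t=4 Δ0: clk=0 s0=0 s2=1 s1=1
  Δ1: clk:0→1
  Δ2: s0:0→1
  Δ3: s2:1→0
  (3Δ to stable)
t=5 Δ0: clk=1 s0=1 s2=0 s1=1
  Δ1: clk:1→0
  (1Δ to stable)
t=6 Δ0: clk=0 s0=1 s2=0 s1=1
  Δ1: clk:0→1
  Δ2: s0:1→0
  Δ3: s2:0→1
  (3Δ to stable)
t=7 Δ0: clk=1 s0=0 s2=1 s1=1
  Δ1: clk:1→0
  (1Δ to stable)
t=8 Δ0: clk=0 s0=0 s2=1 s1=1
  Δ1: clk:0→1
  Δ2: s0:0→1
  Δ3: s2:1→0
  (3Δ to stable)
t=9 Δ0: clk=1 s0=1 s2=0 s1=1
  Δ1: clk:1→0
  (1Δ to stable)
t=10 Δ0: clk=0 s0=1 s2=0 s1=1
  Δ1: clk:0→1
  Δ2: s0:1→0
  Δ3: s2:0→1
  (3Δ to stable)
t=11 Δ0: clk=1 s0=0 s2=1 s1=1
  Δ1: clk:1→0
  (1Δ to stable)
t=12 Δ0: clk=0 s0=0 s2=1 s1=1
  Δ1: clk:0→1
  Δ2: s0:0→1
  Δ3: s2:1→0
  (3Δ to stable)
t=13 Δ0: clk=1 s0=1 s2=0 s1=1
  Δ1: clk:1→0
  (1Δ to stable)
t=14 Δ0: clk=0 s0=1 s2=0 s1=1
  Δ1: clk:0→1
  Δ2: s0:1→0
  Δ3: s2:0→1
  (3Δ to stable)

1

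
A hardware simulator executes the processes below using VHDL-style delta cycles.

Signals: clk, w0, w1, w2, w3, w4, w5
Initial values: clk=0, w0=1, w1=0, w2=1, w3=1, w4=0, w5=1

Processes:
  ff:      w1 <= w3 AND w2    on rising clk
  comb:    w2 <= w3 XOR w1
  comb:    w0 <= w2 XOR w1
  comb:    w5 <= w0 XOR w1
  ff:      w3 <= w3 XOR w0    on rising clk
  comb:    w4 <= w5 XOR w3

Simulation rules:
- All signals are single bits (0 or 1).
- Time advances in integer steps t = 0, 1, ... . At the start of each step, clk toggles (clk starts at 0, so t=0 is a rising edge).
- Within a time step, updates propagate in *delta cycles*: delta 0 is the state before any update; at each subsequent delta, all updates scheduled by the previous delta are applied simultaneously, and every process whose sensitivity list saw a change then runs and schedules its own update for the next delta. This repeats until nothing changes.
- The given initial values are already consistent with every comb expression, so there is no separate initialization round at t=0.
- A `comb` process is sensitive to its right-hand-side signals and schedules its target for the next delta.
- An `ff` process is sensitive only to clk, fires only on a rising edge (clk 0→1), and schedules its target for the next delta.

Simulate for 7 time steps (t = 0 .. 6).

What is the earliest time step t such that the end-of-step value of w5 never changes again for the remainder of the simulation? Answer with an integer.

t=0 Δ0: w0=1 clk=0 w2=1 w5=1 w1=0 w4=0 w3=1
  Δ1: clk:0→1
  Δ2: w1:0→1, w3:1→0
  Δ3: w0:1→0, w5:1→0, w4:0→1
  Δ4: w5:0→1, w4:1→0
  Δ5: w4:0→1
  (5Δ to stable)
t=1 Δ0: w0=0 clk=1 w2=1 w5=1 w1=1 w4=1 w3=0
  Δ1: clk:1→0
  (1Δ to stable)
t=2 Δ0: w0=0 clk=0 w2=1 w5=1 w1=1 w4=1 w3=0
  Δ1: clk:0→1
  Δ2: w1:1→0
  Δ3: w0:0→1, w2:1→0, w5:1→0
  Δ4: w0:1→0, w5:0→1, w4:1→0
  Δ5: w5:1→0, w4:0→1
  Δ6: w4:1→0
  (6Δ to stable)
t=3 Δ0: w0=0 clk=1 w2=0 w5=0 w1=0 w4=0 w3=0
  Δ1: clk:1→0
  (1Δ to stable)
t=4 Δ0: w0=0 clk=0 w2=0 w5=0 w1=0 w4=0 w3=0
  Δ1: clk:0→1
  (1Δ to stable)
t=5 Δ0: w0=0 clk=1 w2=0 w5=0 w1=0 w4=0 w3=0
  Δ1: clk:1→0
  (1Δ to stable)
t=6 Δ0: w0=0 clk=0 w2=0 w5=0 w1=0 w4=0 w3=0
  Δ1: clk:0→1
  (1Δ to stable)

2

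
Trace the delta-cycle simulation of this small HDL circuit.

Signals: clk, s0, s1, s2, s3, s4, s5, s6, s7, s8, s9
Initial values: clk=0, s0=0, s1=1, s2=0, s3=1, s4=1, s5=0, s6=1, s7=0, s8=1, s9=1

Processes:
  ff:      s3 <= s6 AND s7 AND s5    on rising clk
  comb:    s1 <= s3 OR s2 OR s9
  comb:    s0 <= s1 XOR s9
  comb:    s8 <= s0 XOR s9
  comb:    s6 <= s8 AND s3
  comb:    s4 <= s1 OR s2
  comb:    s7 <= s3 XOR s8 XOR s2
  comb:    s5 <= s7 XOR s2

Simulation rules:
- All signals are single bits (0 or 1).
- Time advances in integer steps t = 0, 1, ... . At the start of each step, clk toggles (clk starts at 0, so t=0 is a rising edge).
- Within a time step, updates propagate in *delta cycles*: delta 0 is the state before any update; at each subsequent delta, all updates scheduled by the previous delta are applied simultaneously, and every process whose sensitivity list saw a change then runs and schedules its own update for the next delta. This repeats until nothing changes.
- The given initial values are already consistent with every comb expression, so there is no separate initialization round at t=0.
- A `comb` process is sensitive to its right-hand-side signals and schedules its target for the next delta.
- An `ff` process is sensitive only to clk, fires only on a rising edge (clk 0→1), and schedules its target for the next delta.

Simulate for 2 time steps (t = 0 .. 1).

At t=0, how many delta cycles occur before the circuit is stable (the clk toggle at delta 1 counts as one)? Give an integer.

t0.Δ0 s6=1 clk=0 s3=1 s5=0 s9=1 s2=0 s7=0 s1=1 s0=0 s8=1 s4=1
t0.Δ1 s6=1 clk=1 s3=1 s5=0 s9=1 s2=0 s7=0 s1=1 s0=0 s8=1 s4=1
t0.Δ2 s6=1 clk=1 s3=0 s5=0 s9=1 s2=0 s7=0 s1=1 s0=0 s8=1 s4=1
t0.Δ3 s6=0 clk=1 s3=0 s5=0 s9=1 s2=0 s7=1 s1=1 s0=0 s8=1 s4=1
t0.Δ4 s6=0 clk=1 s3=0 s5=1 s9=1 s2=0 s7=1 s1=1 s0=0 s8=1 s4=1
t1.Δ0 s6=0 clk=1 s3=0 s5=1 s9=1 s2=0 s7=1 s1=1 s0=0 s8=1 s4=1
t1.Δ1 s6=0 clk=0 s3=0 s5=1 s9=1 s2=0 s7=1 s1=1 s0=0 s8=1 s4=1

4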